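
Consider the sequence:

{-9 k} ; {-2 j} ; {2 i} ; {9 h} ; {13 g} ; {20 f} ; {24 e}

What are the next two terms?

First slot: alternating steps +7, +4, +7, +4, …, so -9, -2, 2, 9, 13, 20, 24 → 31 → 35.
Letter: k, j, i, h, g, f, e → d → c (letters move back 1 place in the alphabet).
Putting the parts together: {31 d} and then {35 c}.

{31 d}, {35 c}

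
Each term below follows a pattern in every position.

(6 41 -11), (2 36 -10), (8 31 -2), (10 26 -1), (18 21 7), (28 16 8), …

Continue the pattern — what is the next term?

(46 11 16)

First component: each term is the sum of the two before it, so 6, 2, 8, 10, 18, 28 → 46.
Second component: −5 each step; 41, 36, 31, 26, 21, 16 → 11.
Third component: alternating steps +1, +8, +1, +8, …; -11, -10, -2, -1, 7, 8 → 16.
So the next term is (46 11 16).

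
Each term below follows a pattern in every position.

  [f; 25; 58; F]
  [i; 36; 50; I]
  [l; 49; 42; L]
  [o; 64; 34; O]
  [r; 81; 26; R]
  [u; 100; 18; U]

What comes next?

[x; 121; 10; X]

First letter: letters move forward 3 places in the alphabet; f, i, l, o, r, u → x.
Second coordinate goes 25, 36, 49, 64, 81, 100 → 121 (perfect squares: 5², 6², 7², …).
Third coordinate: 58, 50, 42, 34, 26, 18 → 10 (−8 each step).
Second letter: letters move forward 3 places in the alphabet; F, I, L, O, R, U → X.
So the next term is [x; 121; 10; X].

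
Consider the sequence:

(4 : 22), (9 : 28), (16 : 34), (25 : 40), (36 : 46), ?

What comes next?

First coordinate — perfect squares: 2², 3², 4², …: 4, 9, 16, 25, 36 → 49.
Second coordinate: +6 each step; 22, 28, 34, 40, 46 → 52.
So the next term is (49 : 52).

(49 : 52)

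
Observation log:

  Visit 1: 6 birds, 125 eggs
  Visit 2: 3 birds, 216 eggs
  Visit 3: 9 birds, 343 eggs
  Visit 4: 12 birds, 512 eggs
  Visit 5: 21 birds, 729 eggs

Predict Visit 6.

Birds — each term is the sum of the two before it: 6, 3, 9, 12, 21 → 33.
Eggs goes 125, 216, 343, 512, 729 → 1000 (perfect cubes: 5³, 6³, 7³, …).
Combining the parts gives 33 birds, 1000 eggs.

33 birds, 1000 eggs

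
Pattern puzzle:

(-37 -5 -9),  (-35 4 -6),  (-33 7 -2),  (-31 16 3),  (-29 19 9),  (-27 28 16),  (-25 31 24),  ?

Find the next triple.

First value: +2 each step, so -37, -35, -33, -31, -29, -27, -25 → -23.
For the second value, alternating steps +9, +3, +9, +3, …: -5, 4, 7, 16, 19, 28, 31 → 40.
Third value — differences are 3, 4, 5, … (increasing by 1 each time): -9, -6, -2, 3, 9, 16, 24 → 33.
Combining the parts gives (-23 40 33).

(-23 40 33)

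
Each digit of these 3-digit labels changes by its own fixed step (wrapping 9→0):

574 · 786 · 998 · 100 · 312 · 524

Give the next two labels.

736 then 948

First digit: +2 each step, mod 10; 5, 7, 9, 1, 3, 5 → 7 → 9.
Second digit goes 7, 8, 9, 0, 1, 2 → 3 → 4 (+1 each step, mod 10).
Third digit goes 4, 6, 8, 0, 2, 4 → 6 → 8 (+2 each step, mod 10).
So the next two labels are 736 and 948.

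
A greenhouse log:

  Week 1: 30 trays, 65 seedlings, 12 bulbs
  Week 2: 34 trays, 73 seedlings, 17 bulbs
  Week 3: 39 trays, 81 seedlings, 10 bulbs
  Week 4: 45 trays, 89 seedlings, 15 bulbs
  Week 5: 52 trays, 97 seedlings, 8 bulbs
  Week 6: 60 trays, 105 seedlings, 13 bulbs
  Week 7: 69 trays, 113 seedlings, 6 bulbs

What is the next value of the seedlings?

121

Seedlings: +8 each step; 65, 73, 81, 89, 97, 105, 113 → 121.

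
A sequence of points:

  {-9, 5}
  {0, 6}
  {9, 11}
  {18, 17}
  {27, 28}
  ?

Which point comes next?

First component: +9 each step; -9, 0, 9, 18, 27 → 36.
For the second component, each term is the sum of the two before it: 5, 6, 11, 17, 28 → 45.
So the next point is {36, 45}.

{36, 45}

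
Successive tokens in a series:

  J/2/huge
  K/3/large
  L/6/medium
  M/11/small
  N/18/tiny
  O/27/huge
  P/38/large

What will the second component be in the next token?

51

Letter: letters move forward 1 place in the alphabet, so J, K, L, M, N, O, P → Q.
Second component: 2, 3, 6, 11, 18, 27, 38 → 51 (differences are 1, 3, 5, … (increasing by 2 each time)).
Size: repeats huge → large → medium → small → tiny, so huge, large, medium, small, tiny, huge, large → medium.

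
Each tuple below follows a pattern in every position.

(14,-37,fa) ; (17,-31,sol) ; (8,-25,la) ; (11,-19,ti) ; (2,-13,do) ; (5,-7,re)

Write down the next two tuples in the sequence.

First coordinate goes 14, 17, 8, 11, 2, 5 → -4 → -1 (alternating steps +3, −9, +3, −9, …).
Second coordinate: +6 each step, so -37, -31, -25, -19, -13, -7 → -1 → 5.
Note: runs through the solfège scale do→ti; fa, sol, la, ti, do, re → mi → fa.
Putting the parts together: (-4,-1,mi) and then (-1,5,fa).

(-4,-1,mi), (-1,5,fa)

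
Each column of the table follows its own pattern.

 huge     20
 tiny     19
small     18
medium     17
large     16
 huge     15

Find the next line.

Size: repeats huge → tiny → small → medium → large; huge, tiny, small, medium, large, huge → tiny.
Second component: −1 each step, so 20, 19, 18, 17, 16, 15 → 14.
Combining the parts gives tiny  14.

tiny  14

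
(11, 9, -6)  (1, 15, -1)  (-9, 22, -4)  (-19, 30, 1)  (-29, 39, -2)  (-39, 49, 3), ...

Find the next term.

(-49, 60, 0)

First component: −10 each step, so 11, 1, -9, -19, -29, -39 → -49.
Second component — differences are 6, 7, 8, … (increasing by 1 each time): 9, 15, 22, 30, 39, 49 → 60.
Third component: alternating steps +5, −3, +5, −3, …, so -6, -1, -4, 1, -2, 3 → 0.
Putting it together: (-49, 60, 0).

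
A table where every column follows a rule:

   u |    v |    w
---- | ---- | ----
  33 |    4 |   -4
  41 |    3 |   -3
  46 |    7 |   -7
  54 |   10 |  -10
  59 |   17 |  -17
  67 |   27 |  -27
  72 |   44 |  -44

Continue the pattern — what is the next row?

80  71  -71

Column u: alternating steps +8, +5, +8, +5, …; 33, 41, 46, 54, 59, 67, 72 → 80.
Column v: each term is the sum of the two before it; 4, 3, 7, 10, 17, 27, 44 → 71.
Column w: always the negative of the column v, so -4, -3, -7, -10, -17, -27, -44 → -71.
So the next row is 80  71  -71.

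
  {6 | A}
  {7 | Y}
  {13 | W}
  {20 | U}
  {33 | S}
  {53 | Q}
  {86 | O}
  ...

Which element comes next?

{139 | M}

First value — each term is the sum of the two before it: 6, 7, 13, 20, 33, 53, 86 → 139.
Letter: letters move back 2 places in the alphabet, wrapping A→Z, so A, Y, W, U, S, Q, O → M.
So the next element is {139 | M}.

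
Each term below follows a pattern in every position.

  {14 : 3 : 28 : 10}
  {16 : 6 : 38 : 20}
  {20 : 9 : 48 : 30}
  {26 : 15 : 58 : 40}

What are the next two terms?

{34 : 24 : 68 : 50}, {44 : 39 : 78 : 60}

First value: 14, 16, 20, 26 → 34 → 44 (differences are 2, 4, 6, … (increasing by 2 each time)).
Second value: 3, 6, 9, 15 → 24 → 39 (each term is the sum of the two before it).
Third value: 28, 38, 48, 58 → 68 → 78 (+10 each step).
Fourth value: +10 each step, so 10, 20, 30, 40 → 50 → 60.
So the next two terms are {34 : 24 : 68 : 50} and {44 : 39 : 78 : 60}.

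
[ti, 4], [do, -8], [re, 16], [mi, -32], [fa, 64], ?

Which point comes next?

Note: runs through the solfège scale do→ti, so ti, do, re, mi, fa → sol.
Second part — ×(-2) each step: 4, -8, 16, -32, 64 → -128.
Combining the parts gives [sol, -128].

[sol, -128]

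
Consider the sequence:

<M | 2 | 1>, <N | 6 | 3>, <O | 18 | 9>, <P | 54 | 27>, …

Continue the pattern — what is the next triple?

<Q | 162 | 81>

Letter: M, N, O, P → Q (letters move forward 1 place in the alphabet).
Second coordinate: ×3 each step; 2, 6, 18, 54 → 162.
Third coordinate: ×3 each step, so 1, 3, 9, 27 → 81.
So the next triple is <Q | 162 | 81>.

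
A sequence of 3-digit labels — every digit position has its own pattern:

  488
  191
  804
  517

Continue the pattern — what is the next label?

First digit: 4, 1, 8, 5 → 2 (−3 each step, mod 10).
Second digit — +1 each step, mod 10: 8, 9, 0, 1 → 2.
Third digit: 8, 1, 4, 7 → 0 (+3 each step, mod 10).
Combining the parts gives 220.

220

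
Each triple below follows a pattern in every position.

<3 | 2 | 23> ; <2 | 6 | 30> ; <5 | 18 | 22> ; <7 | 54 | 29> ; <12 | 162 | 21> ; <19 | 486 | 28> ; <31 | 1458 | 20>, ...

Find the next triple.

<50 | 4374 | 27>

For the first value, each term is the sum of the two before it: 3, 2, 5, 7, 12, 19, 31 → 50.
Second value: ×3 each step, so 2, 6, 18, 54, 162, 486, 1458 → 4374.
Third value — alternating steps +7, −8, +7, −8, …: 23, 30, 22, 29, 21, 28, 20 → 27.
Putting it together: <50 | 4374 | 27>.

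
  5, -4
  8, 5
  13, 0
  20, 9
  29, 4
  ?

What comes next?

First value — differences are 3, 5, 7, … (increasing by 2 each time): 5, 8, 13, 20, 29 → 40.
Second value goes -4, 5, 0, 9, 4 → 13 (alternating steps +9, −5, +9, −5, …).
Combining the parts gives 40, 13.

40, 13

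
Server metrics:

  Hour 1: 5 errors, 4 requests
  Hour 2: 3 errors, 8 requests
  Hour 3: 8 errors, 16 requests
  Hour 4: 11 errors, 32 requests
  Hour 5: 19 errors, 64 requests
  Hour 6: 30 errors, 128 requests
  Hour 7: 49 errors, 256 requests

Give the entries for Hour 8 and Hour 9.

For the errors, each term is the sum of the two before it: 5, 3, 8, 11, 19, 30, 49 → 79 → 128.
Requests: ×2 each step, so 4, 8, 16, 32, 64, 128, 256 → 512 → 1024.
So the next two lines are 79 errors, 512 requests and 128 errors, 1024 requests.

79 errors, 512 requests; 128 errors, 1024 requests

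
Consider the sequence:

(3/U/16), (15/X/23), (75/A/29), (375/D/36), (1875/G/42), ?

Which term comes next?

(9375/J/49)

For the first part, ×5 each step: 3, 15, 75, 375, 1875 → 9375.
Letter: letters move forward 3 places in the alphabet, wrapping Z→A; U, X, A, D, G → J.
Third part: 16, 23, 29, 36, 42 → 49 (alternating steps +7, +6, +7, +6, …).
Putting it together: (9375/J/49).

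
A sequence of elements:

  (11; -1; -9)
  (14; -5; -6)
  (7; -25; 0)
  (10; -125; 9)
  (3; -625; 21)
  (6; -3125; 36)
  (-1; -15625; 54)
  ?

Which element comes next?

First entry: 11, 14, 7, 10, 3, 6, -1 → 2 (alternating steps +3, −7, +3, −7, …).
Second entry goes -1, -5, -25, -125, -625, -3125, -15625 → -78125 (×5 each step).
Third entry: -9, -6, 0, 9, 21, 36, 54 → 75 (differences are 3, 6, 9, … (increasing by 3 each time)).
Putting it together: (2; -78125; 75).

(2; -78125; 75)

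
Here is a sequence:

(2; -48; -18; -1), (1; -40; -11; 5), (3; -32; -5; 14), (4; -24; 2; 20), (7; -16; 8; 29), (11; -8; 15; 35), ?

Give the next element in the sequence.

First value: each term is the sum of the two before it, so 2, 1, 3, 4, 7, 11 → 18.
Second value — +8 each step: -48, -40, -32, -24, -16, -8 → 0.
Third value goes -18, -11, -5, 2, 8, 15 → 21 (alternating steps +7, +6, +7, +6, …).
Fourth value goes -1, 5, 14, 20, 29, 35 → 44 (alternating steps +6, +9, +6, +9, …).
Putting it together: (18; 0; 21; 44).

(18; 0; 21; 44)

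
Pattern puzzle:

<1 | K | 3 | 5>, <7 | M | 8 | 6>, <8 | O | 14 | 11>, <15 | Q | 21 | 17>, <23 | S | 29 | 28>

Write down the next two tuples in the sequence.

<38 | U | 38 | 45>, <61 | W | 48 | 73>

For the first entry, each term is the sum of the two before it: 1, 7, 8, 15, 23 → 38 → 61.
Letter: letters move forward 2 places in the alphabet, so K, M, O, Q, S → U → W.
For the third entry, differences are 5, 6, 7, … (increasing by 1 each time): 3, 8, 14, 21, 29 → 38 → 48.
For the fourth entry, each term is the sum of the two before it: 5, 6, 11, 17, 28 → 45 → 73.
Putting the parts together: <38 | U | 38 | 45> and then <61 | W | 48 | 73>.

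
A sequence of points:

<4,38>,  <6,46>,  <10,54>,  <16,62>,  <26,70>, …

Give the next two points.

<42,78>, <68,86>

First slot: each term is the sum of the two before it, so 4, 6, 10, 16, 26 → 42 → 68.
Second slot: +8 each step; 38, 46, 54, 62, 70 → 78 → 86.
Putting the parts together: <42,78> and then <68,86>.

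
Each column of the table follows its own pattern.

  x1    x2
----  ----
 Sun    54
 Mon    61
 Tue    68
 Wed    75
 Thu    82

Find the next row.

Column x1 — runs through the weekdays Mon→Sun: Sun, Mon, Tue, Wed, Thu → Fri.
For the column x2, +7 each step: 54, 61, 68, 75, 82 → 89.
Putting it together: Fri  89.

Fri  89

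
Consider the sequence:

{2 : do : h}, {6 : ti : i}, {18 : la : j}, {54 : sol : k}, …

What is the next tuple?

For the first part, ×3 each step: 2, 6, 18, 54 → 162.
Note: runs backward through the solfège scale do→ti, so do, ti, la, sol → fa.
Letter: h, i, j, k → l (letters move forward 1 place in the alphabet).
Putting it together: {162 : fa : l}.

{162 : fa : l}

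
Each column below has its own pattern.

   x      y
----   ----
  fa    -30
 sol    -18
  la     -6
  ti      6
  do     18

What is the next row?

re  30

Column x goes fa, sol, la, ti, do → re (runs through the solfège scale do→ti).
Column y goes -30, -18, -6, 6, 18 → 30 (+12 each step).
So the next row is re  30.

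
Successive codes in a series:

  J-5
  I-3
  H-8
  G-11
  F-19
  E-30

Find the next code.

D-49

Letter: letters move back 1 place in the alphabet; J, I, H, G, F, E → D.
Second component: 5, 3, 8, 11, 19, 30 → 49 (each term is the sum of the two before it).
Combining the parts gives D-49.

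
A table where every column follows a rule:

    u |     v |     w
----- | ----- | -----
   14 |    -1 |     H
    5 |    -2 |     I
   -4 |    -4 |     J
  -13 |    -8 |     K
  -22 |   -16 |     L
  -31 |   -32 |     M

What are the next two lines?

Column u: 14, 5, -4, -13, -22, -31 → -40 → -49 (−9 each step).
Column v: ×2 each step, so -1, -2, -4, -8, -16, -32 → -64 → -128.
Column w: H, I, J, K, L, M → N → O (letters move forward 1 place in the alphabet).
Putting the parts together: -40  -64  N and then -49  -128  O.

-40  -64  N; -49  -128  O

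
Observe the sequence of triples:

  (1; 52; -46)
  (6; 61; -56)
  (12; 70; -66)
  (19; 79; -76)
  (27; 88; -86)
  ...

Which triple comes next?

(36; 97; -96)

First entry — differences are 5, 6, 7, … (increasing by 1 each time): 1, 6, 12, 19, 27 → 36.
Second entry goes 52, 61, 70, 79, 88 → 97 (+9 each step).
Third entry: -46, -56, -66, -76, -86 → -96 (−10 each step).
Putting it together: (36; 97; -96).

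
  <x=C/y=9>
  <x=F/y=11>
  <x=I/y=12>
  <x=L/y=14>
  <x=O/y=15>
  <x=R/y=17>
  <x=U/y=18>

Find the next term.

X: letters move forward 3 places in the alphabet, so C, F, I, L, O, R, U → X.
Y: alternating steps +2, +1, +2, +1, …, so 9, 11, 12, 14, 15, 17, 18 → 20.
So the next term is <x=X/y=20>.

<x=X/y=20>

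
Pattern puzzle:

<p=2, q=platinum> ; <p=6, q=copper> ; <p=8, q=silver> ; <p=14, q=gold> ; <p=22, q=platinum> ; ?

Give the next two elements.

P — each term is the sum of the two before it: 2, 6, 8, 14, 22 → 36 → 58.
Q — repeats platinum → copper → silver → gold: platinum, copper, silver, gold, platinum → copper → silver.
Putting the parts together: <p=36, q=copper> and then <p=58, q=silver>.

<p=36, q=copper>, <p=58, q=silver>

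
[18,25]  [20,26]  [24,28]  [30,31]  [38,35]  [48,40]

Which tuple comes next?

[60,46]

First entry: differences are 2, 4, 6, … (increasing by 2 each time); 18, 20, 24, 30, 38, 48 → 60.
Second entry goes 25, 26, 28, 31, 35, 40 → 46 (differences are 1, 2, 3, … (increasing by 1 each time)).
Putting it together: [60,46].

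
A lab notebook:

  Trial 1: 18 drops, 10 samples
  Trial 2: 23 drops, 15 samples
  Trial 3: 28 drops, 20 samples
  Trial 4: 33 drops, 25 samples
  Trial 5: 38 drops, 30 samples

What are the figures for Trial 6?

Drops goes 18, 23, 28, 33, 38 → 43 (+5 each step).
Samples: always 8 less than the drops; 10, 15, 20, 25, 30 → 35.
Putting it together: 43 drops, 35 samples.

43 drops, 35 samples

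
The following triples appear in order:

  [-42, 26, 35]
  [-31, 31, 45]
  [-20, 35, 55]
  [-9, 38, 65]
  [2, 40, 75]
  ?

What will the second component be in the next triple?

41

First component — +11 each step: -42, -31, -20, -9, 2 → 13.
Second component goes 26, 31, 35, 38, 40 → 41 (differences are 5, 4, 3, … (decreasing by 1 each time)).
Third component — +10 each step: 35, 45, 55, 65, 75 → 85.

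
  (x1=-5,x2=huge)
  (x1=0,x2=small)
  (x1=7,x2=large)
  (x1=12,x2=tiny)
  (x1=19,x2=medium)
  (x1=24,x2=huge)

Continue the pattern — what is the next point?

For the x1, alternating steps +5, +7, +5, +7, …: -5, 0, 7, 12, 19, 24 → 31.
X2 goes huge, small, large, tiny, medium, huge → small (repeats huge → small → large → tiny → medium).
Combining the parts gives (x1=31,x2=small).

(x1=31,x2=small)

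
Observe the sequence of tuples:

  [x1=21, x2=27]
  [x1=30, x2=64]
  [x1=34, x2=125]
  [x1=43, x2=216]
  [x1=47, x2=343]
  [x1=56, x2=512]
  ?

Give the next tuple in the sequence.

X1: alternating steps +9, +4, +9, +4, …, so 21, 30, 34, 43, 47, 56 → 60.
For the x2, perfect cubes: 3³, 4³, 5³, …: 27, 64, 125, 216, 343, 512 → 729.
Putting it together: [x1=60, x2=729].

[x1=60, x2=729]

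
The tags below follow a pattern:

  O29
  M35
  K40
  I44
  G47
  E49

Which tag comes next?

C50

Letter: O, M, K, I, G, E → C (letters move back 2 places in the alphabet).
Second component: differences are 6, 5, 4, … (decreasing by 1 each time), so 29, 35, 40, 44, 47, 49 → 50.
Combining the parts gives C50.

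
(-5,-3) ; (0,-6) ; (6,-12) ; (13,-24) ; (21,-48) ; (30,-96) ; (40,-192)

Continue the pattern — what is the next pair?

First part goes -5, 0, 6, 13, 21, 30, 40 → 51 (differences are 5, 6, 7, … (increasing by 1 each time)).
Second part: ×2 each step; -3, -6, -12, -24, -48, -96, -192 → -384.
Putting it together: (51,-384).

(51,-384)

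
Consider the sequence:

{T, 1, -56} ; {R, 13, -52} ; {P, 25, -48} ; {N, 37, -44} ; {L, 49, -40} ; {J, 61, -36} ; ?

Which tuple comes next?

Letter: letters move back 2 places in the alphabet, so T, R, P, N, L, J → H.
Second entry: +12 each step, so 1, 13, 25, 37, 49, 61 → 73.
Third entry: -56, -52, -48, -44, -40, -36 → -32 (+4 each step).
Putting it together: {H, 73, -32}.

{H, 73, -32}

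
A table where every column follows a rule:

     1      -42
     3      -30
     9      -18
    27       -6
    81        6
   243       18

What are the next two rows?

First component: ×3 each step; 1, 3, 9, 27, 81, 243 → 729 → 2187.
Second component: +12 each step; -42, -30, -18, -6, 6, 18 → 30 → 42.
Putting the parts together: 729  30 and then 2187  42.

729  30; 2187  42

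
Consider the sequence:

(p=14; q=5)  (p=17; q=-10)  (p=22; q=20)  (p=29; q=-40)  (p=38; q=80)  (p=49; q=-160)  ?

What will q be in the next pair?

Q — ×(-2) each step: 5, -10, 20, -40, 80, -160 → 320.

320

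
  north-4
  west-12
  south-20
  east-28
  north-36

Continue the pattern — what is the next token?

Direction: repeats north → west → south → east; north, west, south, east, north → west.
Second component: +8 each step, so 4, 12, 20, 28, 36 → 44.
So the next token is west-44.

west-44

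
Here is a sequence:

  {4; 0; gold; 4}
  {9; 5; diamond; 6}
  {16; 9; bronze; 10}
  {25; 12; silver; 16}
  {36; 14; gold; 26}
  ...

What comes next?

For the first part, perfect squares: 2², 3², 4², …: 4, 9, 16, 25, 36 → 49.
Second part: 0, 5, 9, 12, 14 → 15 (differences are 5, 4, 3, … (decreasing by 1 each time)).
Rank: repeats gold → diamond → bronze → silver, so gold, diamond, bronze, silver, gold → diamond.
For the fourth part, each term is the sum of the two before it: 4, 6, 10, 16, 26 → 42.
Putting it together: {49; 15; diamond; 42}.

{49; 15; diamond; 42}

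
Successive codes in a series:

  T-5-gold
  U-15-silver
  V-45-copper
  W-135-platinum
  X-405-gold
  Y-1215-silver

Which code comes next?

For the letter, letters move forward 1 place in the alphabet: T, U, V, W, X, Y → Z.
For the second component, ×3 each step: 5, 15, 45, 135, 405, 1215 → 3645.
Metal: gold, silver, copper, platinum, gold, silver → copper (repeats gold → silver → copper → platinum).
Combining the parts gives Z-3645-copper.

Z-3645-copper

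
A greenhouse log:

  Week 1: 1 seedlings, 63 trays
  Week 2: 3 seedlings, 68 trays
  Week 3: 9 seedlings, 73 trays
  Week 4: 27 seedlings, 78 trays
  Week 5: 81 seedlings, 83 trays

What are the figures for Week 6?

Seedlings: 1, 3, 9, 27, 81 → 243 (×3 each step).
Trays goes 63, 68, 73, 78, 83 → 88 (+5 each step).
Combining the parts gives 243 seedlings, 88 trays.

243 seedlings, 88 trays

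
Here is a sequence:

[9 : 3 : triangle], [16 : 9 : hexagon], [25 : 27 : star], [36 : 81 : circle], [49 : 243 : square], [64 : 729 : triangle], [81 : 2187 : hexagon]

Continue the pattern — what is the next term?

[100 : 6561 : star]

For the first component, perfect squares: 3², 4², 5², …: 9, 16, 25, 36, 49, 64, 81 → 100.
For the second component, ×3 each step: 3, 9, 27, 81, 243, 729, 2187 → 6561.
Shape: triangle, hexagon, star, circle, square, triangle, hexagon → star (repeats triangle → hexagon → star → circle → square).
Combining the parts gives [100 : 6561 : star].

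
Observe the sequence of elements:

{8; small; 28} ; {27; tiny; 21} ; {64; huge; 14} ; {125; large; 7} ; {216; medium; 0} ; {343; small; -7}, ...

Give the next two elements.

For the first entry, perfect cubes: 2³, 3³, 4³, …: 8, 27, 64, 125, 216, 343 → 512 → 729.
Size — repeats small → tiny → huge → large → medium: small, tiny, huge, large, medium, small → tiny → huge.
Third entry: 28, 21, 14, 7, 0, -7 → -14 → -21 (−7 each step).
Putting the parts together: {512; tiny; -14} and then {729; huge; -21}.

{512; tiny; -14}, {729; huge; -21}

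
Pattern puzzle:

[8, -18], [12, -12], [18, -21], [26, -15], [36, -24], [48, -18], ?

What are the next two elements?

[62, -27], [78, -21]

First entry: 8, 12, 18, 26, 36, 48 → 62 → 78 (differences are 4, 6, 8, … (increasing by 2 each time)).
Second entry: alternating steps +6, −9, +6, −9, …, so -18, -12, -21, -15, -24, -18 → -27 → -21.
So the next two elements are [62, -27] and [78, -21].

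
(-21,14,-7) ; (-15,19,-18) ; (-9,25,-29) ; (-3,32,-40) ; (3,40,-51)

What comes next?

First entry: +6 each step; -21, -15, -9, -3, 3 → 9.
Second entry: differences are 5, 6, 7, … (increasing by 1 each time); 14, 19, 25, 32, 40 → 49.
Third entry: −11 each step, so -7, -18, -29, -40, -51 → -62.
So the next tuple is (9,49,-62).

(9,49,-62)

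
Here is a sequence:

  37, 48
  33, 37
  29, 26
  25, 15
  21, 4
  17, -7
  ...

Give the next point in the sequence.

13, -18

First entry — −4 each step: 37, 33, 29, 25, 21, 17 → 13.
Second entry — −11 each step: 48, 37, 26, 15, 4, -7 → -18.
Putting it together: 13, -18.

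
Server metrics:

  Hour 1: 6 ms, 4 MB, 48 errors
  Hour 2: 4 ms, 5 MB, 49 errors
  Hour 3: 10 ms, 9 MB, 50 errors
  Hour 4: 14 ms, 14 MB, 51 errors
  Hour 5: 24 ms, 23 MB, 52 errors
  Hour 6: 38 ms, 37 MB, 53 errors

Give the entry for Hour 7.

62 ms, 60 MB, 54 errors

For the ms, each term is the sum of the two before it: 6, 4, 10, 14, 24, 38 → 62.
MB: each term is the sum of the two before it, so 4, 5, 9, 14, 23, 37 → 60.
Errors — +1 each step: 48, 49, 50, 51, 52, 53 → 54.
Combining the parts gives 62 ms, 60 MB, 54 errors.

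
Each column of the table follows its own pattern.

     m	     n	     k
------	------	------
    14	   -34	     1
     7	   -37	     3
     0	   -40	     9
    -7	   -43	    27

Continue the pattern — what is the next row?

Column m — −7 each step: 14, 7, 0, -7 → -14.
For the column n, −3 each step: -34, -37, -40, -43 → -46.
Column k: ×3 each step; 1, 3, 9, 27 → 81.
Putting it together: -14  -46  81.

-14  -46  81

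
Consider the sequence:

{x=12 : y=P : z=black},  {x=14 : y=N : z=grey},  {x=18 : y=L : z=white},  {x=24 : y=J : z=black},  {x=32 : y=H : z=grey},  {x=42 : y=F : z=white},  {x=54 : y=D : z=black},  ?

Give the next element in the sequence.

X: 12, 14, 18, 24, 32, 42, 54 → 68 (differences are 2, 4, 6, … (increasing by 2 each time)).
Y: letters move back 2 places in the alphabet; P, N, L, J, H, F, D → B.
Z: repeats black → grey → white, so black, grey, white, black, grey, white, black → grey.
So the next element is {x=68 : y=B : z=grey}.

{x=68 : y=B : z=grey}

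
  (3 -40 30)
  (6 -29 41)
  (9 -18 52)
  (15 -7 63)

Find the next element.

(24 4 74)

For the first value, each term is the sum of the two before it: 3, 6, 9, 15 → 24.
Second value: +11 each step; -40, -29, -18, -7 → 4.
Third value goes 30, 41, 52, 63 → 74 (+11 each step).
So the next element is (24 4 74).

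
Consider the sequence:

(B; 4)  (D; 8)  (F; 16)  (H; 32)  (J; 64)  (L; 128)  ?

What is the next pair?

(N; 256)

Letter: letters move forward 2 places in the alphabet, so B, D, F, H, J, L → N.
For the second part, ×2 each step: 4, 8, 16, 32, 64, 128 → 256.
Putting it together: (N; 256).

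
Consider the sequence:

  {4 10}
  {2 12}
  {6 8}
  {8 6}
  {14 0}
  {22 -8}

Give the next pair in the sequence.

First component — each term is the sum of the two before it: 4, 2, 6, 8, 14, 22 → 36.
Second component: together with the first component always sums to 14, so 10, 12, 8, 6, 0, -8 → -22.
Putting it together: {36 -22}.

{36 -22}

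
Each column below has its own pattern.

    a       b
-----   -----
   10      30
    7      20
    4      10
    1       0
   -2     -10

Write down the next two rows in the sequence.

Column a — −3 each step: 10, 7, 4, 1, -2 → -5 → -8.
Column b: 30, 20, 10, 0, -10 → -20 → -30 (−10 each step).
Putting the parts together: -5  -20 and then -8  -30.

-5  -20; -8  -30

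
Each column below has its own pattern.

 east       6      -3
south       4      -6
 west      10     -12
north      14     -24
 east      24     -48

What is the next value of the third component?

-96

Direction: repeats east → south → west → north, so east, south, west, north, east → south.
Second component: each term is the sum of the two before it, so 6, 4, 10, 14, 24 → 38.
Third component — ×2 each step: -3, -6, -12, -24, -48 → -96.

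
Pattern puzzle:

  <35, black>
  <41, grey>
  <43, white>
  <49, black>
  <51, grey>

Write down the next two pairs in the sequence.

First slot goes 35, 41, 43, 49, 51 → 57 → 59 (alternating steps +6, +2, +6, +2, …).
For the shade, repeats black → grey → white: black, grey, white, black, grey → white → black.
So the next two pairs are <57, white> and <59, black>.

<57, white>, <59, black>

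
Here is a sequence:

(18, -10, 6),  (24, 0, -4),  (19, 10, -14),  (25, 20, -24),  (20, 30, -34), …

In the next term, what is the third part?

-44

Second part: -10, 0, 10, 20, 30 → 40 (+10 each step).
Third part: together with the second part always sums to -4, so 6, -4, -14, -24, -34 → -44.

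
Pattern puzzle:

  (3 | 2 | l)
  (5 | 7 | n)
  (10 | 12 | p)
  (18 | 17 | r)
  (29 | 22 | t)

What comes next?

First component — differences are 2, 5, 8, … (increasing by 3 each time): 3, 5, 10, 18, 29 → 43.
Second component — +5 each step: 2, 7, 12, 17, 22 → 27.
Letter — letters move forward 2 places in the alphabet: l, n, p, r, t → v.
Putting it together: (43 | 27 | v).

(43 | 27 | v)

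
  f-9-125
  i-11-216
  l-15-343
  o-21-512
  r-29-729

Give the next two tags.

For the letter, letters move forward 3 places in the alphabet: f, i, l, o, r → u → x.
Second component: 9, 11, 15, 21, 29 → 39 → 51 (differences are 2, 4, 6, … (increasing by 2 each time)).
For the third component, perfect cubes: 5³, 6³, 7³, …: 125, 216, 343, 512, 729 → 1000 → 1331.
Putting the parts together: u-39-1000 and then x-51-1331.

u-39-1000 then x-51-1331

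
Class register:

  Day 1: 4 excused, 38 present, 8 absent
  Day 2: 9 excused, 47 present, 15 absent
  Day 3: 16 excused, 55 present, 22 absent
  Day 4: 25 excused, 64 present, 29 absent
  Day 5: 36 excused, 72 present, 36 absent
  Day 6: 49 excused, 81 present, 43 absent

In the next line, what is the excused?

Excused goes 4, 9, 16, 25, 36, 49 → 64 (perfect squares: 2², 3², 4², …).

64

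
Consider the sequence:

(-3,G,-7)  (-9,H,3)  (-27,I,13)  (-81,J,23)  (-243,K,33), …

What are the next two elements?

First part — ×3 each step: -3, -9, -27, -81, -243 → -729 → -2187.
Letter — letters move forward 1 place in the alphabet: G, H, I, J, K → L → M.
Third part: +10 each step; -7, 3, 13, 23, 33 → 43 → 53.
So the next two elements are (-729,L,43) and (-2187,M,53).

(-729,L,43), (-2187,M,53)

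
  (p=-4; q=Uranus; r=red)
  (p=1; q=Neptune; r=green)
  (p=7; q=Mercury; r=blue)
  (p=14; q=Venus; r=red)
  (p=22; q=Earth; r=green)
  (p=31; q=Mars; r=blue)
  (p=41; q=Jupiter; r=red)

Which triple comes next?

For the p, differences are 5, 6, 7, … (increasing by 1 each time): -4, 1, 7, 14, 22, 31, 41 → 52.
For the q, runs through the planets Mercury→Neptune: Uranus, Neptune, Mercury, Venus, Earth, Mars, Jupiter → Saturn.
For the r, repeats red → green → blue: red, green, blue, red, green, blue, red → green.
Combining the parts gives (p=52; q=Saturn; r=green).

(p=52; q=Saturn; r=green)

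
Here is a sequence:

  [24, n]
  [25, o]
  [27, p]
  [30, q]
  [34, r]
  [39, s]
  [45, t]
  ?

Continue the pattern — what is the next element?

[52, u]

First part — differences are 1, 2, 3, … (increasing by 1 each time): 24, 25, 27, 30, 34, 39, 45 → 52.
Letter: letters move forward 1 place in the alphabet, so n, o, p, q, r, s, t → u.
Combining the parts gives [52, u].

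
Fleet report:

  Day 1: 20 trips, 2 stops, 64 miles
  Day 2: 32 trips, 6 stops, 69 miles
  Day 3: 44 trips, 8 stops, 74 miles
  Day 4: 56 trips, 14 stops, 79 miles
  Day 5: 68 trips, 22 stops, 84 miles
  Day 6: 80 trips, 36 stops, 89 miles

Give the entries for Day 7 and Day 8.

Trips — +12 each step: 20, 32, 44, 56, 68, 80 → 92 → 104.
Stops: 2, 6, 8, 14, 22, 36 → 58 → 94 (each term is the sum of the two before it).
Miles: 64, 69, 74, 79, 84, 89 → 94 → 99 (+5 each step).
Putting the parts together: 92 trips, 58 stops, 94 miles and then 104 trips, 94 stops, 99 miles.

92 trips, 58 stops, 94 miles; 104 trips, 94 stops, 99 miles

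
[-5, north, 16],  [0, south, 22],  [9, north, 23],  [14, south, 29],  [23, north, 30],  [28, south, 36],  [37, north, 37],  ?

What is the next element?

First component: alternating steps +5, +9, +5, +9, …, so -5, 0, 9, 14, 23, 28, 37 → 42.
Direction — alternates north ↔ south: north, south, north, south, north, south, north → south.
Third component: 16, 22, 23, 29, 30, 36, 37 → 43 (alternating steps +6, +1, +6, +1, …).
Putting it together: [42, south, 43].

[42, south, 43]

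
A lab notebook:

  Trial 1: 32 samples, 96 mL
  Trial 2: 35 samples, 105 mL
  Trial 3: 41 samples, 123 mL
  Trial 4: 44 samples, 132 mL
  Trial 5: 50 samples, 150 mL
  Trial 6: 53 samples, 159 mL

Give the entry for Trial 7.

Samples goes 32, 35, 41, 44, 50, 53 → 59 (alternating steps +3, +6, +3, +6, …).
For the mL, always 3 × the samples: 96, 105, 123, 132, 150, 159 → 177.
Combining the parts gives 59 samples, 177 mL.

59 samples, 177 mL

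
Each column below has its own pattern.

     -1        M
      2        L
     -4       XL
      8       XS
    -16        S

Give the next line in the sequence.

First component goes -1, 2, -4, 8, -16 → 32 (×(-2) each step).
Size: M, L, XL, XS, S → M (runs through clothing sizes XS→XL).
So the next line is 32  M.

32  M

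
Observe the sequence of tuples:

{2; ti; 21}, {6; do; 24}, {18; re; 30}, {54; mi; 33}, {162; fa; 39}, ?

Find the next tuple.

First value goes 2, 6, 18, 54, 162 → 486 (×3 each step).
For the note, runs through the solfège scale do→ti: ti, do, re, mi, fa → sol.
Third value — alternating steps +3, +6, +3, +6, …: 21, 24, 30, 33, 39 → 42.
Combining the parts gives {486; sol; 42}.

{486; sol; 42}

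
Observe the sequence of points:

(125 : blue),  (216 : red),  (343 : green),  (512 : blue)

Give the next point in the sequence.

First slot: 125, 216, 343, 512 → 729 (perfect cubes: 5³, 6³, 7³, …).
Colour goes blue, red, green, blue → red (repeats blue → red → green).
Combining the parts gives (729 : red).

(729 : red)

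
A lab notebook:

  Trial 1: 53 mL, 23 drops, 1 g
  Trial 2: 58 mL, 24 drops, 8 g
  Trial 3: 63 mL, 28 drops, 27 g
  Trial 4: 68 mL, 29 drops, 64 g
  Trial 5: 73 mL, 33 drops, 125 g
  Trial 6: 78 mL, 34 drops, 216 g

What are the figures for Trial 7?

83 mL, 38 drops, 343 g

ML goes 53, 58, 63, 68, 73, 78 → 83 (+5 each step).
Drops — alternating steps +1, +4, +1, +4, …: 23, 24, 28, 29, 33, 34 → 38.
G: perfect cubes: 1³, 2³, 3³, …, so 1, 8, 27, 64, 125, 216 → 343.
Putting it together: 83 mL, 38 drops, 343 g.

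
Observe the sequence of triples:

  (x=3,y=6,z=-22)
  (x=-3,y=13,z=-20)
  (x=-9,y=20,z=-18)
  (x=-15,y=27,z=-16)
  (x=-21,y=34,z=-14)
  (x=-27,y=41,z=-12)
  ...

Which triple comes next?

(x=-33,y=48,z=-10)

X: −6 each step; 3, -3, -9, -15, -21, -27 → -33.
Y: 6, 13, 20, 27, 34, 41 → 48 (+7 each step).
For the z, +2 each step: -22, -20, -18, -16, -14, -12 → -10.
Putting it together: (x=-33,y=48,z=-10).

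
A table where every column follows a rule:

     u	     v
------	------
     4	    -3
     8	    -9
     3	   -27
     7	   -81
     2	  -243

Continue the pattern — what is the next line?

Column u: alternating steps +4, −5, +4, −5, …, so 4, 8, 3, 7, 2 → 6.
For the column v, ×3 each step: -3, -9, -27, -81, -243 → -729.
Putting it together: 6  -729.

6  -729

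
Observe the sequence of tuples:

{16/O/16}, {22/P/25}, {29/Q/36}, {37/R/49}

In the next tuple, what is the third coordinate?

64

Third coordinate goes 16, 25, 36, 49 → 64 (perfect squares: 4², 5², 6², …).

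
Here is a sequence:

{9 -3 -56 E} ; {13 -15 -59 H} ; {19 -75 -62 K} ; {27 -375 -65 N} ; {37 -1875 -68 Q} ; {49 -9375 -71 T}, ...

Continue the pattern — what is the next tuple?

First slot: differences are 4, 6, 8, … (increasing by 2 each time); 9, 13, 19, 27, 37, 49 → 63.
Second slot: ×5 each step, so -3, -15, -75, -375, -1875, -9375 → -46875.
Third slot: −3 each step, so -56, -59, -62, -65, -68, -71 → -74.
Letter: letters move forward 3 places in the alphabet; E, H, K, N, Q, T → W.
Combining the parts gives {63 -46875 -74 W}.

{63 -46875 -74 W}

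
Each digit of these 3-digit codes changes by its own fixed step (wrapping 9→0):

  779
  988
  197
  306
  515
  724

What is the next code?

First digit: +2 each step, mod 10, so 7, 9, 1, 3, 5, 7 → 9.
Second digit: 7, 8, 9, 0, 1, 2 → 3 (+1 each step, mod 10).
Third digit: −1 each step, mod 10; 9, 8, 7, 6, 5, 4 → 3.
Putting it together: 933.

933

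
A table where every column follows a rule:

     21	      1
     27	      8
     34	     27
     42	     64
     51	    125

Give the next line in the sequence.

61  216

First component goes 21, 27, 34, 42, 51 → 61 (differences are 6, 7, 8, … (increasing by 1 each time)).
Second component — perfect cubes: 1³, 2³, 3³, …: 1, 8, 27, 64, 125 → 216.
Combining the parts gives 61  216.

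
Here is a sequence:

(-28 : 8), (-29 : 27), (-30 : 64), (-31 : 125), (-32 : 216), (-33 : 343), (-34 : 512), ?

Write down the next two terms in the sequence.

(-35 : 729), (-36 : 1000)

First coordinate: −1 each step; -28, -29, -30, -31, -32, -33, -34 → -35 → -36.
Second coordinate: perfect cubes: 2³, 3³, 4³, …; 8, 27, 64, 125, 216, 343, 512 → 729 → 1000.
So the next two terms are (-35 : 729) and (-36 : 1000).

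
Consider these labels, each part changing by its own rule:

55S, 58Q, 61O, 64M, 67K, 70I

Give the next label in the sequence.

73G

First component: +3 each step; 55, 58, 61, 64, 67, 70 → 73.
Letter: S, Q, O, M, K, I → G (letters move back 2 places in the alphabet).
Combining the parts gives 73G.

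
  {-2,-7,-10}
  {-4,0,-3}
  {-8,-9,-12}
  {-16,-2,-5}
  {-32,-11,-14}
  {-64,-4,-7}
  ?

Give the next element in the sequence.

First coordinate: ×2 each step, so -2, -4, -8, -16, -32, -64 → -128.
For the second coordinate, alternating steps +7, −9, +7, −9, …: -7, 0, -9, -2, -11, -4 → -13.
Third coordinate goes -10, -3, -12, -5, -14, -7 → -16 (always 3 less than the second coordinate).
Combining the parts gives {-128,-13,-16}.

{-128,-13,-16}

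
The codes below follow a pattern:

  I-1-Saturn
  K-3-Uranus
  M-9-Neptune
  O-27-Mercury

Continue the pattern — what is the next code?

Letter goes I, K, M, O → Q (letters move forward 2 places in the alphabet).
Second component: ×3 each step, so 1, 3, 9, 27 → 81.
Planet: Saturn, Uranus, Neptune, Mercury → Venus (runs through the planets Mercury→Neptune).
So the next code is Q-81-Venus.

Q-81-Venus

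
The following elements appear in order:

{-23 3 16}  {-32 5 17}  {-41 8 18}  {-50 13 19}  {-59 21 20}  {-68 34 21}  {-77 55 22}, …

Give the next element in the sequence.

First value: −9 each step, so -23, -32, -41, -50, -59, -68, -77 → -86.
Second value — each term is the sum of the two before it: 3, 5, 8, 13, 21, 34, 55 → 89.
Third value — +1 each step: 16, 17, 18, 19, 20, 21, 22 → 23.
Putting it together: {-86 89 23}.

{-86 89 23}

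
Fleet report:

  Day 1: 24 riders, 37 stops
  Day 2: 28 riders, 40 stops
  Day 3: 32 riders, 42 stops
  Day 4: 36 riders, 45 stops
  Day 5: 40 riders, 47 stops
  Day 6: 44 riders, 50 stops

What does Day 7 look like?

48 riders, 52 stops

Riders — +4 each step: 24, 28, 32, 36, 40, 44 → 48.
Stops goes 37, 40, 42, 45, 47, 50 → 52 (alternating steps +3, +2, +3, +2, …).
Putting it together: 48 riders, 52 stops.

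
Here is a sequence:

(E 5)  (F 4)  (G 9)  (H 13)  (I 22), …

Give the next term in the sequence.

Letter: letters move forward 1 place in the alphabet, so E, F, G, H, I → J.
For the second value, each term is the sum of the two before it: 5, 4, 9, 13, 22 → 35.
Combining the parts gives (J 35).

(J 35)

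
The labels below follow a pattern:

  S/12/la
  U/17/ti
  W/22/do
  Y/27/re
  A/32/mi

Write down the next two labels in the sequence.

Letter goes S, U, W, Y, A → C → E (letters move forward 2 places in the alphabet, wrapping Z→A).
For the second component, +5 each step: 12, 17, 22, 27, 32 → 37 → 42.
Note: runs through the solfège scale do→ti; la, ti, do, re, mi → fa → sol.
So the next two labels are C/37/fa and E/42/sol.

C/37/fa then E/42/sol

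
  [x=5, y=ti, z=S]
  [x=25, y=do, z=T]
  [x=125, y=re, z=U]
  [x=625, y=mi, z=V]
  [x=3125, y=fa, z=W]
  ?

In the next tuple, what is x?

X goes 5, 25, 125, 625, 3125 → 15625 (×5 each step).

15625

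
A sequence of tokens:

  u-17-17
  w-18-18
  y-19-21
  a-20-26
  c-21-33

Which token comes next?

e-22-42

Letter: letters move forward 2 places in the alphabet, wrapping Z→A; u, w, y, a, c → e.
Second component — +1 each step: 17, 18, 19, 20, 21 → 22.
Third component: differences are 1, 3, 5, … (increasing by 2 each time), so 17, 18, 21, 26, 33 → 42.
Combining the parts gives e-22-42.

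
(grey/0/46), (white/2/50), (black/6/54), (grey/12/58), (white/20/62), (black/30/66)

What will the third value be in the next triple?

For the shade, repeats grey → white → black: grey, white, black, grey, white, black → grey.
Second value: 0, 2, 6, 12, 20, 30 → 42 (differences are 2, 4, 6, … (increasing by 2 each time)).
Third value: +4 each step, so 46, 50, 54, 58, 62, 66 → 70.

70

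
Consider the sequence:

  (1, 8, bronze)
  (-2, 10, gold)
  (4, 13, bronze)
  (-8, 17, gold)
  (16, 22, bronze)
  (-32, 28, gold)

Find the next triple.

(64, 35, bronze)

First coordinate: ×(-2) each step, so 1, -2, 4, -8, 16, -32 → 64.
Second coordinate goes 8, 10, 13, 17, 22, 28 → 35 (differences are 2, 3, 4, … (increasing by 1 each time)).
Rank goes bronze, gold, bronze, gold, bronze, gold → bronze (alternates bronze ↔ gold).
Putting it together: (64, 35, bronze).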